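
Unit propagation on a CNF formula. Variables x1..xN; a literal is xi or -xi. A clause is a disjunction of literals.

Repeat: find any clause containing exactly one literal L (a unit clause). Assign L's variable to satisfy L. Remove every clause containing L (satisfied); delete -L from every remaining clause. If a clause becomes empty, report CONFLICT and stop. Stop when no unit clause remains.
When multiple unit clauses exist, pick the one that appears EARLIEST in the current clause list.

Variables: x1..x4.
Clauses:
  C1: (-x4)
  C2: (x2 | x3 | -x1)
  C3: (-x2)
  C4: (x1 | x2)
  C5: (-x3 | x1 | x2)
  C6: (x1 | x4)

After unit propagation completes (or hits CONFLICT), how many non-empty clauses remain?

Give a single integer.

unit clause [-4] forces x4=F; simplify:
  drop 4 from [1, 4] -> [1]
  satisfied 1 clause(s); 5 remain; assigned so far: [4]
unit clause [-2] forces x2=F; simplify:
  drop 2 from [2, 3, -1] -> [3, -1]
  drop 2 from [1, 2] -> [1]
  drop 2 from [-3, 1, 2] -> [-3, 1]
  satisfied 1 clause(s); 4 remain; assigned so far: [2, 4]
unit clause [1] forces x1=T; simplify:
  drop -1 from [3, -1] -> [3]
  satisfied 3 clause(s); 1 remain; assigned so far: [1, 2, 4]
unit clause [3] forces x3=T; simplify:
  satisfied 1 clause(s); 0 remain; assigned so far: [1, 2, 3, 4]

Answer: 0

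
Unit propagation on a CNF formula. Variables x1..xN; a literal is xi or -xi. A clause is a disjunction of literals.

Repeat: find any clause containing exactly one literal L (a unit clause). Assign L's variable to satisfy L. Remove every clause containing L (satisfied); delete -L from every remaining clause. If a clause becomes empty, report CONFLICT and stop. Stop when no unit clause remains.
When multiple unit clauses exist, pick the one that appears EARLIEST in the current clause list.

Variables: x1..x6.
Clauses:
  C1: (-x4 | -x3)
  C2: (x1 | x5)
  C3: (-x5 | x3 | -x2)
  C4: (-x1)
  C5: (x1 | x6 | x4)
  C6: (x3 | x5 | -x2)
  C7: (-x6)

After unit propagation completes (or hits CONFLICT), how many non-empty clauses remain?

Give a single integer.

unit clause [-1] forces x1=F; simplify:
  drop 1 from [1, 5] -> [5]
  drop 1 from [1, 6, 4] -> [6, 4]
  satisfied 1 clause(s); 6 remain; assigned so far: [1]
unit clause [5] forces x5=T; simplify:
  drop -5 from [-5, 3, -2] -> [3, -2]
  satisfied 2 clause(s); 4 remain; assigned so far: [1, 5]
unit clause [-6] forces x6=F; simplify:
  drop 6 from [6, 4] -> [4]
  satisfied 1 clause(s); 3 remain; assigned so far: [1, 5, 6]
unit clause [4] forces x4=T; simplify:
  drop -4 from [-4, -3] -> [-3]
  satisfied 1 clause(s); 2 remain; assigned so far: [1, 4, 5, 6]
unit clause [-3] forces x3=F; simplify:
  drop 3 from [3, -2] -> [-2]
  satisfied 1 clause(s); 1 remain; assigned so far: [1, 3, 4, 5, 6]
unit clause [-2] forces x2=F; simplify:
  satisfied 1 clause(s); 0 remain; assigned so far: [1, 2, 3, 4, 5, 6]

Answer: 0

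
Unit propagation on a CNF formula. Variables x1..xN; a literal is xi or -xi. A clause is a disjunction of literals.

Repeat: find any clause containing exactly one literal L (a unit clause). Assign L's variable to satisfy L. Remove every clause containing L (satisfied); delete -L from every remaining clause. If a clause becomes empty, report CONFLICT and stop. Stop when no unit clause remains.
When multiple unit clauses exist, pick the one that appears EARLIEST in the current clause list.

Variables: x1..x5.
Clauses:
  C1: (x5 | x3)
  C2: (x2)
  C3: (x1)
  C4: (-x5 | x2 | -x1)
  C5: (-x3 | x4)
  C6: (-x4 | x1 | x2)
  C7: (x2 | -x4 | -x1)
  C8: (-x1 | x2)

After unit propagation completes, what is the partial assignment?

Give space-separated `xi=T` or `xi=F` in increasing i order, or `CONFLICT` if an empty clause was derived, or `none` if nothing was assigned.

unit clause [2] forces x2=T; simplify:
  satisfied 5 clause(s); 3 remain; assigned so far: [2]
unit clause [1] forces x1=T; simplify:
  satisfied 1 clause(s); 2 remain; assigned so far: [1, 2]

Answer: x1=T x2=T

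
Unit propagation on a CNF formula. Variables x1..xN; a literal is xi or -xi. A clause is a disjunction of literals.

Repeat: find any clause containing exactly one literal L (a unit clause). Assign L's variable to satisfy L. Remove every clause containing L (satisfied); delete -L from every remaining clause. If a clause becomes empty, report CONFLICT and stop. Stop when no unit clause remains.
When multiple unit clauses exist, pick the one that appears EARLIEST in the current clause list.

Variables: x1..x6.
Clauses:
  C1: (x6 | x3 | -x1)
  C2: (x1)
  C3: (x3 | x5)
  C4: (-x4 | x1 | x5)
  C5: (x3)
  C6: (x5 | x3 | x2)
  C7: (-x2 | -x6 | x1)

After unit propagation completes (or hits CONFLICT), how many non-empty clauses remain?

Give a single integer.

Answer: 0

Derivation:
unit clause [1] forces x1=T; simplify:
  drop -1 from [6, 3, -1] -> [6, 3]
  satisfied 3 clause(s); 4 remain; assigned so far: [1]
unit clause [3] forces x3=T; simplify:
  satisfied 4 clause(s); 0 remain; assigned so far: [1, 3]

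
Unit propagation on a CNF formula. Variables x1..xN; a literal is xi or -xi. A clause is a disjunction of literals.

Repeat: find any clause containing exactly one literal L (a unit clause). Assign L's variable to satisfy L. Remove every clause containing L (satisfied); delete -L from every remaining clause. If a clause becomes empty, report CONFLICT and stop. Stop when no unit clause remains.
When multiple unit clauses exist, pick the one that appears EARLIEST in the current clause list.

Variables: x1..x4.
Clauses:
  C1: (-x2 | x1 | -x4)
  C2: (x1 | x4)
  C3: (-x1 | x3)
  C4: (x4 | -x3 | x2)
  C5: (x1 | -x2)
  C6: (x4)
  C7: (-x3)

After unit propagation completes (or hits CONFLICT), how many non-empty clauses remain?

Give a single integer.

unit clause [4] forces x4=T; simplify:
  drop -4 from [-2, 1, -4] -> [-2, 1]
  satisfied 3 clause(s); 4 remain; assigned so far: [4]
unit clause [-3] forces x3=F; simplify:
  drop 3 from [-1, 3] -> [-1]
  satisfied 1 clause(s); 3 remain; assigned so far: [3, 4]
unit clause [-1] forces x1=F; simplify:
  drop 1 from [-2, 1] -> [-2]
  drop 1 from [1, -2] -> [-2]
  satisfied 1 clause(s); 2 remain; assigned so far: [1, 3, 4]
unit clause [-2] forces x2=F; simplify:
  satisfied 2 clause(s); 0 remain; assigned so far: [1, 2, 3, 4]

Answer: 0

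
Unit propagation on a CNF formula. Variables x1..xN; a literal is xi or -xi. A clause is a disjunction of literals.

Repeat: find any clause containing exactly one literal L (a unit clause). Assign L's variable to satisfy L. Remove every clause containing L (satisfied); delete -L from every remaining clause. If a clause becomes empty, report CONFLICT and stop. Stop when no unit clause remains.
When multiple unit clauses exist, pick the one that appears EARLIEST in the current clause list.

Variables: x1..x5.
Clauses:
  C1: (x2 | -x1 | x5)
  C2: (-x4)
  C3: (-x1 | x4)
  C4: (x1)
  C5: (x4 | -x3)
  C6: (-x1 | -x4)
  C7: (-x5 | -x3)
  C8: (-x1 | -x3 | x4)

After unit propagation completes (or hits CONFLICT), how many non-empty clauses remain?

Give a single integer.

Answer: 2

Derivation:
unit clause [-4] forces x4=F; simplify:
  drop 4 from [-1, 4] -> [-1]
  drop 4 from [4, -3] -> [-3]
  drop 4 from [-1, -3, 4] -> [-1, -3]
  satisfied 2 clause(s); 6 remain; assigned so far: [4]
unit clause [-1] forces x1=F; simplify:
  drop 1 from [1] -> [] (empty!)
  satisfied 3 clause(s); 3 remain; assigned so far: [1, 4]
CONFLICT (empty clause)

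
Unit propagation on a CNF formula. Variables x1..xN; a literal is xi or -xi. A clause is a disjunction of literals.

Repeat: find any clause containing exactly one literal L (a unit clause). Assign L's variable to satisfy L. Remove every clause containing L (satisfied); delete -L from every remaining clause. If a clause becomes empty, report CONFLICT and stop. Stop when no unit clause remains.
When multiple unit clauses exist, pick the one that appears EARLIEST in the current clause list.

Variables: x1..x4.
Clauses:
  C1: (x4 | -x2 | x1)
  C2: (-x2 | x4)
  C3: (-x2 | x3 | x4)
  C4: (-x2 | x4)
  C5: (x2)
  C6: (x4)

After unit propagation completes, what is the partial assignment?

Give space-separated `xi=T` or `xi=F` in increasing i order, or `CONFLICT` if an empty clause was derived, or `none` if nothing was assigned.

unit clause [2] forces x2=T; simplify:
  drop -2 from [4, -2, 1] -> [4, 1]
  drop -2 from [-2, 4] -> [4]
  drop -2 from [-2, 3, 4] -> [3, 4]
  drop -2 from [-2, 4] -> [4]
  satisfied 1 clause(s); 5 remain; assigned so far: [2]
unit clause [4] forces x4=T; simplify:
  satisfied 5 clause(s); 0 remain; assigned so far: [2, 4]

Answer: x2=T x4=T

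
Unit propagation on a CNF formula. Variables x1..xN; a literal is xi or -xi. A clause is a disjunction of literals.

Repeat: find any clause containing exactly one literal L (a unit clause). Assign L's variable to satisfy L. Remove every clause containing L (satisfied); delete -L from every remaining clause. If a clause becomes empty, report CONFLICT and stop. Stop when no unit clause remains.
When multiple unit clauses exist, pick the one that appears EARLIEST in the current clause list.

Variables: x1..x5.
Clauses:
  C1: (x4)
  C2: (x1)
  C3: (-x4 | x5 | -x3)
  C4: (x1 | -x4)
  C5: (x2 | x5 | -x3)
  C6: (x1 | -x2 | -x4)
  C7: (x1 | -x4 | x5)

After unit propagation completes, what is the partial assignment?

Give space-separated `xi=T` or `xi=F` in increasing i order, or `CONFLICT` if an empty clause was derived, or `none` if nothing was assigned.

Answer: x1=T x4=T

Derivation:
unit clause [4] forces x4=T; simplify:
  drop -4 from [-4, 5, -3] -> [5, -3]
  drop -4 from [1, -4] -> [1]
  drop -4 from [1, -2, -4] -> [1, -2]
  drop -4 from [1, -4, 5] -> [1, 5]
  satisfied 1 clause(s); 6 remain; assigned so far: [4]
unit clause [1] forces x1=T; simplify:
  satisfied 4 clause(s); 2 remain; assigned so far: [1, 4]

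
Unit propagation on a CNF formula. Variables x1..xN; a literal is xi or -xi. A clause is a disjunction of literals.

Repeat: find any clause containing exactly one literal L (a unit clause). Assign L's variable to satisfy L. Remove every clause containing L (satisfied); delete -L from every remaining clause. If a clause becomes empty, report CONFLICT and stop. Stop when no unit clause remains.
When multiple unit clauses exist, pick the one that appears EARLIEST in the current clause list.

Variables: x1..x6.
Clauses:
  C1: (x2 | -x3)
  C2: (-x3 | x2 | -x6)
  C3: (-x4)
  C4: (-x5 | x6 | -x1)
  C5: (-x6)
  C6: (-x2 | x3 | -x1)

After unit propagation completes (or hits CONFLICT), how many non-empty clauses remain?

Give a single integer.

Answer: 3

Derivation:
unit clause [-4] forces x4=F; simplify:
  satisfied 1 clause(s); 5 remain; assigned so far: [4]
unit clause [-6] forces x6=F; simplify:
  drop 6 from [-5, 6, -1] -> [-5, -1]
  satisfied 2 clause(s); 3 remain; assigned so far: [4, 6]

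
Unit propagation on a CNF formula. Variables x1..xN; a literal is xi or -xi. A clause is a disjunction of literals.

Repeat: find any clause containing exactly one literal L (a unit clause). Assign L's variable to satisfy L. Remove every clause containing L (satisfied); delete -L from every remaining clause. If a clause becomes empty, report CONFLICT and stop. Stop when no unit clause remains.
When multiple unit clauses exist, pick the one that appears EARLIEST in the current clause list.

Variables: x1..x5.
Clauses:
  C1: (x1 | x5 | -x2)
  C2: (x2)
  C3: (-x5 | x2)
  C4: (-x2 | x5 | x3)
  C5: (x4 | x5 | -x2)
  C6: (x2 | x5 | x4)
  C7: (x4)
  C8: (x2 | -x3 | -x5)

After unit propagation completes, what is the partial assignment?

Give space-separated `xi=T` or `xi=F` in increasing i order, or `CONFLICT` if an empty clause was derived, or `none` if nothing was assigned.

unit clause [2] forces x2=T; simplify:
  drop -2 from [1, 5, -2] -> [1, 5]
  drop -2 from [-2, 5, 3] -> [5, 3]
  drop -2 from [4, 5, -2] -> [4, 5]
  satisfied 4 clause(s); 4 remain; assigned so far: [2]
unit clause [4] forces x4=T; simplify:
  satisfied 2 clause(s); 2 remain; assigned so far: [2, 4]

Answer: x2=T x4=T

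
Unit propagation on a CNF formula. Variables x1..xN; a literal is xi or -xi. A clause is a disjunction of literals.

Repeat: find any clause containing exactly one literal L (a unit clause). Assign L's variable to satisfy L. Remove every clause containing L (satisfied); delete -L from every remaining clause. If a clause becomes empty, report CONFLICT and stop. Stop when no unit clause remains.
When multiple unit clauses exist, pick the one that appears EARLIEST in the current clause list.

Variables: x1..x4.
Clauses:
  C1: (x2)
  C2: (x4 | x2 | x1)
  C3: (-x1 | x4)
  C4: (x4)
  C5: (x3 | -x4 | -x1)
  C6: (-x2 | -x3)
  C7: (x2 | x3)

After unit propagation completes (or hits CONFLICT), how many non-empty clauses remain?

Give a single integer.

unit clause [2] forces x2=T; simplify:
  drop -2 from [-2, -3] -> [-3]
  satisfied 3 clause(s); 4 remain; assigned so far: [2]
unit clause [4] forces x4=T; simplify:
  drop -4 from [3, -4, -1] -> [3, -1]
  satisfied 2 clause(s); 2 remain; assigned so far: [2, 4]
unit clause [-3] forces x3=F; simplify:
  drop 3 from [3, -1] -> [-1]
  satisfied 1 clause(s); 1 remain; assigned so far: [2, 3, 4]
unit clause [-1] forces x1=F; simplify:
  satisfied 1 clause(s); 0 remain; assigned so far: [1, 2, 3, 4]

Answer: 0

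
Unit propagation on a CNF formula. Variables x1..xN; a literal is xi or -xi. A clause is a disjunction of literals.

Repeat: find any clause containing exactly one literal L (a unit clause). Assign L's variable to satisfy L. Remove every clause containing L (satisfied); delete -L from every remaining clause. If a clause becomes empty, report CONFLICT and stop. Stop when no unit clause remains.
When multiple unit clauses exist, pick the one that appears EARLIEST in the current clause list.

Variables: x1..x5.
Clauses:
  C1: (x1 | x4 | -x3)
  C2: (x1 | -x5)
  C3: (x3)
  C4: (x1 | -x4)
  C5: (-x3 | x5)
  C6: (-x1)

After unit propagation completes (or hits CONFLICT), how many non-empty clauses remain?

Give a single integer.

unit clause [3] forces x3=T; simplify:
  drop -3 from [1, 4, -3] -> [1, 4]
  drop -3 from [-3, 5] -> [5]
  satisfied 1 clause(s); 5 remain; assigned so far: [3]
unit clause [5] forces x5=T; simplify:
  drop -5 from [1, -5] -> [1]
  satisfied 1 clause(s); 4 remain; assigned so far: [3, 5]
unit clause [1] forces x1=T; simplify:
  drop -1 from [-1] -> [] (empty!)
  satisfied 3 clause(s); 1 remain; assigned so far: [1, 3, 5]
CONFLICT (empty clause)

Answer: 0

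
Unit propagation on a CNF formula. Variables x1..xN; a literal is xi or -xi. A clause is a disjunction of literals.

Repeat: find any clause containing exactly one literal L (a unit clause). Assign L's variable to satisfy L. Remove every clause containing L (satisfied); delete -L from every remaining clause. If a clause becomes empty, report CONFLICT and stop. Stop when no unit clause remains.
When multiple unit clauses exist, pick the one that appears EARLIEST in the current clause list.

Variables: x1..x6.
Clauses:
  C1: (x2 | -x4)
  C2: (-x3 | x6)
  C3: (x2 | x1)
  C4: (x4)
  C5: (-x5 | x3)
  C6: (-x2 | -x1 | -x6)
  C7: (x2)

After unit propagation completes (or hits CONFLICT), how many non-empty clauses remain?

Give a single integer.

unit clause [4] forces x4=T; simplify:
  drop -4 from [2, -4] -> [2]
  satisfied 1 clause(s); 6 remain; assigned so far: [4]
unit clause [2] forces x2=T; simplify:
  drop -2 from [-2, -1, -6] -> [-1, -6]
  satisfied 3 clause(s); 3 remain; assigned so far: [2, 4]

Answer: 3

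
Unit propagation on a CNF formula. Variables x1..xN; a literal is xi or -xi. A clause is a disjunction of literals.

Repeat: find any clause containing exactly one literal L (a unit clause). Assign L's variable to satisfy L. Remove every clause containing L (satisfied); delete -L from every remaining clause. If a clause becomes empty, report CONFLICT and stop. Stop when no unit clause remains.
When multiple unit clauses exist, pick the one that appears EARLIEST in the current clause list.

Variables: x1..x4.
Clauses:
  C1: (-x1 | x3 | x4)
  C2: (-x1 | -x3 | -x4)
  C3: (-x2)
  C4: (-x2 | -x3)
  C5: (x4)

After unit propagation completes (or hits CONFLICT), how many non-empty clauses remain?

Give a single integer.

unit clause [-2] forces x2=F; simplify:
  satisfied 2 clause(s); 3 remain; assigned so far: [2]
unit clause [4] forces x4=T; simplify:
  drop -4 from [-1, -3, -4] -> [-1, -3]
  satisfied 2 clause(s); 1 remain; assigned so far: [2, 4]

Answer: 1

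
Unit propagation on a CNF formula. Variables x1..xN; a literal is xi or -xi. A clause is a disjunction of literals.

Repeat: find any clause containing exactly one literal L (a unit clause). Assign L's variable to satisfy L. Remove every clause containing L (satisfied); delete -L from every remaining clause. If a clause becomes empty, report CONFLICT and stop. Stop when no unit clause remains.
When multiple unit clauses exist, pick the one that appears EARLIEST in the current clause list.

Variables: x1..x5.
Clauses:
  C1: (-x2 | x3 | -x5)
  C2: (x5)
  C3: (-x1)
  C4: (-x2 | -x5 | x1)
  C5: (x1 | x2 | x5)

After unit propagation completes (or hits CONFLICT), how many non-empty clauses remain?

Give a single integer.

Answer: 0

Derivation:
unit clause [5] forces x5=T; simplify:
  drop -5 from [-2, 3, -5] -> [-2, 3]
  drop -5 from [-2, -5, 1] -> [-2, 1]
  satisfied 2 clause(s); 3 remain; assigned so far: [5]
unit clause [-1] forces x1=F; simplify:
  drop 1 from [-2, 1] -> [-2]
  satisfied 1 clause(s); 2 remain; assigned so far: [1, 5]
unit clause [-2] forces x2=F; simplify:
  satisfied 2 clause(s); 0 remain; assigned so far: [1, 2, 5]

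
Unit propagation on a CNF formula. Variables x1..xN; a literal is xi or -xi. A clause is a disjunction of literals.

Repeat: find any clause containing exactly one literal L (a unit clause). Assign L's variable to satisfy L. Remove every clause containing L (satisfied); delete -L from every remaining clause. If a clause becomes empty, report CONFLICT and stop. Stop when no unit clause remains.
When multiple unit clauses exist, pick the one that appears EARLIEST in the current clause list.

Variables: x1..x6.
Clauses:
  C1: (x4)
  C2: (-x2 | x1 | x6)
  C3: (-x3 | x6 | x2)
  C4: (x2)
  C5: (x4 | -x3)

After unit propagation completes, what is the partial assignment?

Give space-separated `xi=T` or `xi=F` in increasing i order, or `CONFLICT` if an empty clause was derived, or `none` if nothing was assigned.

Answer: x2=T x4=T

Derivation:
unit clause [4] forces x4=T; simplify:
  satisfied 2 clause(s); 3 remain; assigned so far: [4]
unit clause [2] forces x2=T; simplify:
  drop -2 from [-2, 1, 6] -> [1, 6]
  satisfied 2 clause(s); 1 remain; assigned so far: [2, 4]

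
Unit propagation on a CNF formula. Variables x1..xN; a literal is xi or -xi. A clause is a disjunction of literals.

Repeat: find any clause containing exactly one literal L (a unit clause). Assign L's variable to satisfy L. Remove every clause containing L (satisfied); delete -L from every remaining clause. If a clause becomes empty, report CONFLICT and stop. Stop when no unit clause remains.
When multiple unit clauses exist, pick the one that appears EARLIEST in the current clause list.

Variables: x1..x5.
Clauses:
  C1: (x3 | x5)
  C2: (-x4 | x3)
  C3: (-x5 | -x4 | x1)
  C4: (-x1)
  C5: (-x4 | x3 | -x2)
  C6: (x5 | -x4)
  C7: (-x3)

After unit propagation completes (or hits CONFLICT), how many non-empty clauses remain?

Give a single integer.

Answer: 0

Derivation:
unit clause [-1] forces x1=F; simplify:
  drop 1 from [-5, -4, 1] -> [-5, -4]
  satisfied 1 clause(s); 6 remain; assigned so far: [1]
unit clause [-3] forces x3=F; simplify:
  drop 3 from [3, 5] -> [5]
  drop 3 from [-4, 3] -> [-4]
  drop 3 from [-4, 3, -2] -> [-4, -2]
  satisfied 1 clause(s); 5 remain; assigned so far: [1, 3]
unit clause [5] forces x5=T; simplify:
  drop -5 from [-5, -4] -> [-4]
  satisfied 2 clause(s); 3 remain; assigned so far: [1, 3, 5]
unit clause [-4] forces x4=F; simplify:
  satisfied 3 clause(s); 0 remain; assigned so far: [1, 3, 4, 5]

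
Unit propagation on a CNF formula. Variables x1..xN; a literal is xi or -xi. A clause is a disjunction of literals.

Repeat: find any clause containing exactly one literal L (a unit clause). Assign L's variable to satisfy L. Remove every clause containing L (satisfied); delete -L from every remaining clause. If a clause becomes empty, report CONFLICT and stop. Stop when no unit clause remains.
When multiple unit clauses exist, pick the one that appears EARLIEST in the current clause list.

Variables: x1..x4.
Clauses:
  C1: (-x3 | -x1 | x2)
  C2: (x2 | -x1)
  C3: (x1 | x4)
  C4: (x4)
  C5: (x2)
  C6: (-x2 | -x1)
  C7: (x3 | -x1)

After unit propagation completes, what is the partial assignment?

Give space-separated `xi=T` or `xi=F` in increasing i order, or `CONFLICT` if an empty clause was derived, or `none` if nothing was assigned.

unit clause [4] forces x4=T; simplify:
  satisfied 2 clause(s); 5 remain; assigned so far: [4]
unit clause [2] forces x2=T; simplify:
  drop -2 from [-2, -1] -> [-1]
  satisfied 3 clause(s); 2 remain; assigned so far: [2, 4]
unit clause [-1] forces x1=F; simplify:
  satisfied 2 clause(s); 0 remain; assigned so far: [1, 2, 4]

Answer: x1=F x2=T x4=T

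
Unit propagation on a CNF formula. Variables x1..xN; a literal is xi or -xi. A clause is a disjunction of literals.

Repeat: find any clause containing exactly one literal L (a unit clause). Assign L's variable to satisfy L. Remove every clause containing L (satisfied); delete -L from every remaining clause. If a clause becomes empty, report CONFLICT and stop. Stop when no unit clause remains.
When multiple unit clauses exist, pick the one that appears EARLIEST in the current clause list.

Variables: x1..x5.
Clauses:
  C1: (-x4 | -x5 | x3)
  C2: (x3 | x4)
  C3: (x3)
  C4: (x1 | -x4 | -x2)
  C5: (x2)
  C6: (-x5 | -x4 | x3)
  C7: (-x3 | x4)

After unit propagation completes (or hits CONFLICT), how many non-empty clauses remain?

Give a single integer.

Answer: 0

Derivation:
unit clause [3] forces x3=T; simplify:
  drop -3 from [-3, 4] -> [4]
  satisfied 4 clause(s); 3 remain; assigned so far: [3]
unit clause [2] forces x2=T; simplify:
  drop -2 from [1, -4, -2] -> [1, -4]
  satisfied 1 clause(s); 2 remain; assigned so far: [2, 3]
unit clause [4] forces x4=T; simplify:
  drop -4 from [1, -4] -> [1]
  satisfied 1 clause(s); 1 remain; assigned so far: [2, 3, 4]
unit clause [1] forces x1=T; simplify:
  satisfied 1 clause(s); 0 remain; assigned so far: [1, 2, 3, 4]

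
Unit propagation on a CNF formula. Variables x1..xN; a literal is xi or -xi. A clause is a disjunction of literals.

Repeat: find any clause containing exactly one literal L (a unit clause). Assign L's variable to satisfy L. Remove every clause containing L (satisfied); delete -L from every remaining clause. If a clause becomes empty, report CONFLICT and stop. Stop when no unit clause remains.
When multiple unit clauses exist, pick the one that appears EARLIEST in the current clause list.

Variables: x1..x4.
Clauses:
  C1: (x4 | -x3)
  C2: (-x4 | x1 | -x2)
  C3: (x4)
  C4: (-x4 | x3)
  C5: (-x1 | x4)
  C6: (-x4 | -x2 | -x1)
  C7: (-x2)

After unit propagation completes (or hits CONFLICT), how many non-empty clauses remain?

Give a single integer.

unit clause [4] forces x4=T; simplify:
  drop -4 from [-4, 1, -2] -> [1, -2]
  drop -4 from [-4, 3] -> [3]
  drop -4 from [-4, -2, -1] -> [-2, -1]
  satisfied 3 clause(s); 4 remain; assigned so far: [4]
unit clause [3] forces x3=T; simplify:
  satisfied 1 clause(s); 3 remain; assigned so far: [3, 4]
unit clause [-2] forces x2=F; simplify:
  satisfied 3 clause(s); 0 remain; assigned so far: [2, 3, 4]

Answer: 0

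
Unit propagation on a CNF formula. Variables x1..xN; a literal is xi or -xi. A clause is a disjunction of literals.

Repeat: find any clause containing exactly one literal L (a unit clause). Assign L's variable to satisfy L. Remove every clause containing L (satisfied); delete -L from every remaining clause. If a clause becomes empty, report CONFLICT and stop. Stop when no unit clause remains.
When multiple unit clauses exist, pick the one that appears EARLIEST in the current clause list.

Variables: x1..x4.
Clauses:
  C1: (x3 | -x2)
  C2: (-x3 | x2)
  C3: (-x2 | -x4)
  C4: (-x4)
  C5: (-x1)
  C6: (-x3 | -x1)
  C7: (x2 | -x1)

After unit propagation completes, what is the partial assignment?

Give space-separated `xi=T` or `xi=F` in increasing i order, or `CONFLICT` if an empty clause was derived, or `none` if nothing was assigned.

unit clause [-4] forces x4=F; simplify:
  satisfied 2 clause(s); 5 remain; assigned so far: [4]
unit clause [-1] forces x1=F; simplify:
  satisfied 3 clause(s); 2 remain; assigned so far: [1, 4]

Answer: x1=F x4=F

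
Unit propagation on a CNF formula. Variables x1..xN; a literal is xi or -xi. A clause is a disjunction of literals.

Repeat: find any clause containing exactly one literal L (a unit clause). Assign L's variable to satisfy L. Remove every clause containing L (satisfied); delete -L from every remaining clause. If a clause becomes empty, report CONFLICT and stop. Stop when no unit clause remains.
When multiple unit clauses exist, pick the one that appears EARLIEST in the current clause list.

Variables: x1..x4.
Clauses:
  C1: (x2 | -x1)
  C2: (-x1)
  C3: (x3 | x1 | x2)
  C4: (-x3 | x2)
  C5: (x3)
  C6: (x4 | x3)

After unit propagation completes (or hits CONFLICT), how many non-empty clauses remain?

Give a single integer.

Answer: 0

Derivation:
unit clause [-1] forces x1=F; simplify:
  drop 1 from [3, 1, 2] -> [3, 2]
  satisfied 2 clause(s); 4 remain; assigned so far: [1]
unit clause [3] forces x3=T; simplify:
  drop -3 from [-3, 2] -> [2]
  satisfied 3 clause(s); 1 remain; assigned so far: [1, 3]
unit clause [2] forces x2=T; simplify:
  satisfied 1 clause(s); 0 remain; assigned so far: [1, 2, 3]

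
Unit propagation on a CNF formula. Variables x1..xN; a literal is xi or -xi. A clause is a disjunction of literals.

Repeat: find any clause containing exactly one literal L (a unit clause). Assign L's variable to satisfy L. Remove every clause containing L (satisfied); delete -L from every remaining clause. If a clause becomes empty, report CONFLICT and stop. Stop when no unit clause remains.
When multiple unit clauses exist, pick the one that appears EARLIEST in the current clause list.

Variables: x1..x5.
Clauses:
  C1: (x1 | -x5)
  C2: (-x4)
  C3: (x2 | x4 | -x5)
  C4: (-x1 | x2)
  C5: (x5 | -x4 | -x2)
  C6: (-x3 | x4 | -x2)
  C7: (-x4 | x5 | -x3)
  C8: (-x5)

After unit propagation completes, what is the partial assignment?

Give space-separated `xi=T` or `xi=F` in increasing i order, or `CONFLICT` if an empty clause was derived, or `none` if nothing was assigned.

Answer: x4=F x5=F

Derivation:
unit clause [-4] forces x4=F; simplify:
  drop 4 from [2, 4, -5] -> [2, -5]
  drop 4 from [-3, 4, -2] -> [-3, -2]
  satisfied 3 clause(s); 5 remain; assigned so far: [4]
unit clause [-5] forces x5=F; simplify:
  satisfied 3 clause(s); 2 remain; assigned so far: [4, 5]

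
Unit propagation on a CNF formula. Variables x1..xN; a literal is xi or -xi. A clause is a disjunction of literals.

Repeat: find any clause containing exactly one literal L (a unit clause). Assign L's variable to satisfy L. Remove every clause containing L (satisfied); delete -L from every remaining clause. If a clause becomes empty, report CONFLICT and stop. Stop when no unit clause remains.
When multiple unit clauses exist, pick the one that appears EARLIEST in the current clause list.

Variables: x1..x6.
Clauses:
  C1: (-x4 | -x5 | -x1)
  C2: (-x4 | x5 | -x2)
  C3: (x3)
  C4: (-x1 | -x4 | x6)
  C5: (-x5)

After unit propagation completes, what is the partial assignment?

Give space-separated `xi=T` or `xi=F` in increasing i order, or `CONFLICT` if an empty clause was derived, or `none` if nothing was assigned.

Answer: x3=T x5=F

Derivation:
unit clause [3] forces x3=T; simplify:
  satisfied 1 clause(s); 4 remain; assigned so far: [3]
unit clause [-5] forces x5=F; simplify:
  drop 5 from [-4, 5, -2] -> [-4, -2]
  satisfied 2 clause(s); 2 remain; assigned so far: [3, 5]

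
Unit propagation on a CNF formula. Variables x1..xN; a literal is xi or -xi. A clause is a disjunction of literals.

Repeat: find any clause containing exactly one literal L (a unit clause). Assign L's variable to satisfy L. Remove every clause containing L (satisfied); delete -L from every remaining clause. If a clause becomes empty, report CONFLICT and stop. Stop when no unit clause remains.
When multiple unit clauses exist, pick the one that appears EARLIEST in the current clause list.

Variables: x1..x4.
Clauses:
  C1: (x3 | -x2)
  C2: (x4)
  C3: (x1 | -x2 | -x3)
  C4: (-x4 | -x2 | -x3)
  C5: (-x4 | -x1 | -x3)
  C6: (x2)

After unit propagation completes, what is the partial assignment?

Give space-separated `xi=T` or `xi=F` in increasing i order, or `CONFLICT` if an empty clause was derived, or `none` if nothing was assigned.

Answer: CONFLICT

Derivation:
unit clause [4] forces x4=T; simplify:
  drop -4 from [-4, -2, -3] -> [-2, -3]
  drop -4 from [-4, -1, -3] -> [-1, -3]
  satisfied 1 clause(s); 5 remain; assigned so far: [4]
unit clause [2] forces x2=T; simplify:
  drop -2 from [3, -2] -> [3]
  drop -2 from [1, -2, -3] -> [1, -3]
  drop -2 from [-2, -3] -> [-3]
  satisfied 1 clause(s); 4 remain; assigned so far: [2, 4]
unit clause [3] forces x3=T; simplify:
  drop -3 from [1, -3] -> [1]
  drop -3 from [-3] -> [] (empty!)
  drop -3 from [-1, -3] -> [-1]
  satisfied 1 clause(s); 3 remain; assigned so far: [2, 3, 4]
CONFLICT (empty clause)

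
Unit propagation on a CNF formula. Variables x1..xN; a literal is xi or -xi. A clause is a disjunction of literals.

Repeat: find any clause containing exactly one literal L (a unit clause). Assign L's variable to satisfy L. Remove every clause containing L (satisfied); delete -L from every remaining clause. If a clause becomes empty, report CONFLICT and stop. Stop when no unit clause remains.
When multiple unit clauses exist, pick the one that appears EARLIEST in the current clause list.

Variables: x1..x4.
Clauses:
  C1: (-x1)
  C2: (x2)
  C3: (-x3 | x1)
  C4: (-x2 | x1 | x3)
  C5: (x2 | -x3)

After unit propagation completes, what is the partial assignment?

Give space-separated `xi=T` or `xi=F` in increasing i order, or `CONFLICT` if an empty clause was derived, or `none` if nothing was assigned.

Answer: CONFLICT

Derivation:
unit clause [-1] forces x1=F; simplify:
  drop 1 from [-3, 1] -> [-3]
  drop 1 from [-2, 1, 3] -> [-2, 3]
  satisfied 1 clause(s); 4 remain; assigned so far: [1]
unit clause [2] forces x2=T; simplify:
  drop -2 from [-2, 3] -> [3]
  satisfied 2 clause(s); 2 remain; assigned so far: [1, 2]
unit clause [-3] forces x3=F; simplify:
  drop 3 from [3] -> [] (empty!)
  satisfied 1 clause(s); 1 remain; assigned so far: [1, 2, 3]
CONFLICT (empty clause)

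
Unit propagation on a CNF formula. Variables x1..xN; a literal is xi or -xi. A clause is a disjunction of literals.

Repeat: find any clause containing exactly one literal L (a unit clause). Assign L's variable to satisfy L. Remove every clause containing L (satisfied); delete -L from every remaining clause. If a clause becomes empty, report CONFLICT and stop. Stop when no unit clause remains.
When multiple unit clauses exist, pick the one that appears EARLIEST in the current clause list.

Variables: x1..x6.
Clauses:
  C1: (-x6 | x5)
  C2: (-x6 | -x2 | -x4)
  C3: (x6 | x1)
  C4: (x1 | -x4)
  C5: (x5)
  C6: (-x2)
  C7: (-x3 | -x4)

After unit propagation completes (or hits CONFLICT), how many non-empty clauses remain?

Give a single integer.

unit clause [5] forces x5=T; simplify:
  satisfied 2 clause(s); 5 remain; assigned so far: [5]
unit clause [-2] forces x2=F; simplify:
  satisfied 2 clause(s); 3 remain; assigned so far: [2, 5]

Answer: 3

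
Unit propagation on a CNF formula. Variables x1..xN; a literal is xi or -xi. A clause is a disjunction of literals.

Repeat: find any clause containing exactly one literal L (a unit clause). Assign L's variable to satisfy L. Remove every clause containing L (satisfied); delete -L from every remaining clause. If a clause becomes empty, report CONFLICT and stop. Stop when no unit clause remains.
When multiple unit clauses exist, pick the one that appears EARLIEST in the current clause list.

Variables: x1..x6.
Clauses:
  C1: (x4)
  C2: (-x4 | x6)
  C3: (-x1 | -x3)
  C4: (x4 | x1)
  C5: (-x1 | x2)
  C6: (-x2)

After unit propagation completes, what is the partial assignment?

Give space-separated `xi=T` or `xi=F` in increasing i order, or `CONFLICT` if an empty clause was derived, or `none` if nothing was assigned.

Answer: x1=F x2=F x4=T x6=T

Derivation:
unit clause [4] forces x4=T; simplify:
  drop -4 from [-4, 6] -> [6]
  satisfied 2 clause(s); 4 remain; assigned so far: [4]
unit clause [6] forces x6=T; simplify:
  satisfied 1 clause(s); 3 remain; assigned so far: [4, 6]
unit clause [-2] forces x2=F; simplify:
  drop 2 from [-1, 2] -> [-1]
  satisfied 1 clause(s); 2 remain; assigned so far: [2, 4, 6]
unit clause [-1] forces x1=F; simplify:
  satisfied 2 clause(s); 0 remain; assigned so far: [1, 2, 4, 6]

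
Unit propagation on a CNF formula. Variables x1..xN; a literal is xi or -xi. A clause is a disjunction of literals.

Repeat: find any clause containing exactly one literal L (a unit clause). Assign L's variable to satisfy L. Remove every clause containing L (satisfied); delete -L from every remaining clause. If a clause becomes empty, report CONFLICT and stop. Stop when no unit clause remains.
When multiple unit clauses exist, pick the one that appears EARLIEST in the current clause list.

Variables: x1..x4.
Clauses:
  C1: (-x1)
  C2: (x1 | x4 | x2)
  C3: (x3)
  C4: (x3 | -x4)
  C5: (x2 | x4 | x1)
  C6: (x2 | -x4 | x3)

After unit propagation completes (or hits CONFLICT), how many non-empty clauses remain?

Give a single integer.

Answer: 2

Derivation:
unit clause [-1] forces x1=F; simplify:
  drop 1 from [1, 4, 2] -> [4, 2]
  drop 1 from [2, 4, 1] -> [2, 4]
  satisfied 1 clause(s); 5 remain; assigned so far: [1]
unit clause [3] forces x3=T; simplify:
  satisfied 3 clause(s); 2 remain; assigned so far: [1, 3]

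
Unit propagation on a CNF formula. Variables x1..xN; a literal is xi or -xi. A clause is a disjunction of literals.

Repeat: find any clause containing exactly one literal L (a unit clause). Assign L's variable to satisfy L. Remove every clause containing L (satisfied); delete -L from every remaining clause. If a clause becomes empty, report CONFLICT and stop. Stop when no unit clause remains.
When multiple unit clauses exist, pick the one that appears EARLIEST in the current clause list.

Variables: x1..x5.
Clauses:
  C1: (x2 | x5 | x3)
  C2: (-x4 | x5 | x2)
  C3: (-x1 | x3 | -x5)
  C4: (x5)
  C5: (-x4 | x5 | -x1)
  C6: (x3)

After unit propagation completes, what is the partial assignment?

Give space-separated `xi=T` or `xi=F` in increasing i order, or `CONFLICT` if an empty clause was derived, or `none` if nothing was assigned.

Answer: x3=T x5=T

Derivation:
unit clause [5] forces x5=T; simplify:
  drop -5 from [-1, 3, -5] -> [-1, 3]
  satisfied 4 clause(s); 2 remain; assigned so far: [5]
unit clause [3] forces x3=T; simplify:
  satisfied 2 clause(s); 0 remain; assigned so far: [3, 5]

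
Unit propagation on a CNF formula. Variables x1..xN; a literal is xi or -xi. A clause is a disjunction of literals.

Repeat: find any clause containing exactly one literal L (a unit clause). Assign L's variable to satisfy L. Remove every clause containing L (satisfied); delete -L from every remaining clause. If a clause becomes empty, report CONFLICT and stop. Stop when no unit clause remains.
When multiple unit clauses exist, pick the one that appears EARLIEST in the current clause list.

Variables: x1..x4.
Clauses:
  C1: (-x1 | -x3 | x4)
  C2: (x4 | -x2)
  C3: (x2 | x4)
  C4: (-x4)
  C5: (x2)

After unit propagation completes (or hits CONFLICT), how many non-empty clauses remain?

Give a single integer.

unit clause [-4] forces x4=F; simplify:
  drop 4 from [-1, -3, 4] -> [-1, -3]
  drop 4 from [4, -2] -> [-2]
  drop 4 from [2, 4] -> [2]
  satisfied 1 clause(s); 4 remain; assigned so far: [4]
unit clause [-2] forces x2=F; simplify:
  drop 2 from [2] -> [] (empty!)
  drop 2 from [2] -> [] (empty!)
  satisfied 1 clause(s); 3 remain; assigned so far: [2, 4]
CONFLICT (empty clause)

Answer: 1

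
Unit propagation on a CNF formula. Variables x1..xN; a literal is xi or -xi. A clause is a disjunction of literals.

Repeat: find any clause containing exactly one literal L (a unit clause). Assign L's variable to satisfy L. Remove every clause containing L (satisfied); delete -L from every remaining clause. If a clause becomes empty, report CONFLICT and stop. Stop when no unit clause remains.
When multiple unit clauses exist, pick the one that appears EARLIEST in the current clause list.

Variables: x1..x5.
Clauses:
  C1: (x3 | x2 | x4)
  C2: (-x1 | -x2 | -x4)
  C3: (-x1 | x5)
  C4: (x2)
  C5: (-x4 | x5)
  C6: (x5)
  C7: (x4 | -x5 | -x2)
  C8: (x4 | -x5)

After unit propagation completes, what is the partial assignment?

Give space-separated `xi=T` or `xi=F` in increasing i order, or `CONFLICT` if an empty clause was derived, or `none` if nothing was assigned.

unit clause [2] forces x2=T; simplify:
  drop -2 from [-1, -2, -4] -> [-1, -4]
  drop -2 from [4, -5, -2] -> [4, -5]
  satisfied 2 clause(s); 6 remain; assigned so far: [2]
unit clause [5] forces x5=T; simplify:
  drop -5 from [4, -5] -> [4]
  drop -5 from [4, -5] -> [4]
  satisfied 3 clause(s); 3 remain; assigned so far: [2, 5]
unit clause [4] forces x4=T; simplify:
  drop -4 from [-1, -4] -> [-1]
  satisfied 2 clause(s); 1 remain; assigned so far: [2, 4, 5]
unit clause [-1] forces x1=F; simplify:
  satisfied 1 clause(s); 0 remain; assigned so far: [1, 2, 4, 5]

Answer: x1=F x2=T x4=T x5=T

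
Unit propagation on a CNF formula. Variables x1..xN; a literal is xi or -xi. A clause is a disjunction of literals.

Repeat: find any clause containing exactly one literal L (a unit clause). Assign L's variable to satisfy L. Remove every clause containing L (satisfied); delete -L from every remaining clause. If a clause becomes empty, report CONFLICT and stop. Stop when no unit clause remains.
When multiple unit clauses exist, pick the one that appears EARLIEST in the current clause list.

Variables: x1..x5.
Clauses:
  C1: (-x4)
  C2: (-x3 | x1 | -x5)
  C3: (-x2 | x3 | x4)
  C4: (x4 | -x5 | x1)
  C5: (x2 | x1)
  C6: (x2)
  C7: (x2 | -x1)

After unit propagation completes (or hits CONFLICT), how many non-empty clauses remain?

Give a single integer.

unit clause [-4] forces x4=F; simplify:
  drop 4 from [-2, 3, 4] -> [-2, 3]
  drop 4 from [4, -5, 1] -> [-5, 1]
  satisfied 1 clause(s); 6 remain; assigned so far: [4]
unit clause [2] forces x2=T; simplify:
  drop -2 from [-2, 3] -> [3]
  satisfied 3 clause(s); 3 remain; assigned so far: [2, 4]
unit clause [3] forces x3=T; simplify:
  drop -3 from [-3, 1, -5] -> [1, -5]
  satisfied 1 clause(s); 2 remain; assigned so far: [2, 3, 4]

Answer: 2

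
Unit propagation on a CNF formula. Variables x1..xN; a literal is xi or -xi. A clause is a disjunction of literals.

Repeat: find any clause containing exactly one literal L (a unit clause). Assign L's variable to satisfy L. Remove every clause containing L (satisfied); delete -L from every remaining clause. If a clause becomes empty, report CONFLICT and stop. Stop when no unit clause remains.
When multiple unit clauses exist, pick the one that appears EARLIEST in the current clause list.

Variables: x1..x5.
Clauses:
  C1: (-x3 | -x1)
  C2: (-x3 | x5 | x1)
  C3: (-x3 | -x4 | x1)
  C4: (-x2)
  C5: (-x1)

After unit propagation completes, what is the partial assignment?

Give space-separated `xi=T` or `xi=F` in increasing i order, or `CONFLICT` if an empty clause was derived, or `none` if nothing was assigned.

unit clause [-2] forces x2=F; simplify:
  satisfied 1 clause(s); 4 remain; assigned so far: [2]
unit clause [-1] forces x1=F; simplify:
  drop 1 from [-3, 5, 1] -> [-3, 5]
  drop 1 from [-3, -4, 1] -> [-3, -4]
  satisfied 2 clause(s); 2 remain; assigned so far: [1, 2]

Answer: x1=F x2=F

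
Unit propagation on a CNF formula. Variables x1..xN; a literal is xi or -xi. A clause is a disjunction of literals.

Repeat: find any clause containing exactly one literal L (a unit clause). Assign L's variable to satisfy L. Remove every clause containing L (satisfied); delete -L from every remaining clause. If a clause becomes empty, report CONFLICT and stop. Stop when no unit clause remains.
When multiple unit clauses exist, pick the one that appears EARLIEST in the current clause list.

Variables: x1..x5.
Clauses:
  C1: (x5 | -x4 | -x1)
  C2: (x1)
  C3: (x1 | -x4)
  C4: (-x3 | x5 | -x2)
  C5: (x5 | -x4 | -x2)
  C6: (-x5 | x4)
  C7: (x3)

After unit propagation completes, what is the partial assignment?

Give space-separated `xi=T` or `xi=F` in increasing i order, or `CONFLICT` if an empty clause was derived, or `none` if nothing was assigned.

Answer: x1=T x3=T

Derivation:
unit clause [1] forces x1=T; simplify:
  drop -1 from [5, -4, -1] -> [5, -4]
  satisfied 2 clause(s); 5 remain; assigned so far: [1]
unit clause [3] forces x3=T; simplify:
  drop -3 from [-3, 5, -2] -> [5, -2]
  satisfied 1 clause(s); 4 remain; assigned so far: [1, 3]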